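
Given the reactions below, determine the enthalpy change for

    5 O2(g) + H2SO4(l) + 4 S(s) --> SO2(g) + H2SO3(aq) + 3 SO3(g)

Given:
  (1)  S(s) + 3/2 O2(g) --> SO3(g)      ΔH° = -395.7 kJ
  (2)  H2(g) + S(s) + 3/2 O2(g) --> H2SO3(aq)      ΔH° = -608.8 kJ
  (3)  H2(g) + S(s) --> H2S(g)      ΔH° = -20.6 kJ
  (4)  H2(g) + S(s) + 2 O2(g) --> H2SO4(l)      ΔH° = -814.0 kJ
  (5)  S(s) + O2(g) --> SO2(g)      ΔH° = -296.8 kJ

ΔH° = -1278.7 kJ

(1) × 3: (3)·(-395.7) = -1187.1 kJ
(2) as written: -608.8 kJ
(3): not needed.
(4) reversed: +814.0 kJ
(5) as written: -296.8 kJ
Summing the manipulated equations, ΔH° = (3)·(-395.7) + (1)·(-608.8) + (-1)·(-814.0) + (1)·(-296.8) = -1278.7 kJ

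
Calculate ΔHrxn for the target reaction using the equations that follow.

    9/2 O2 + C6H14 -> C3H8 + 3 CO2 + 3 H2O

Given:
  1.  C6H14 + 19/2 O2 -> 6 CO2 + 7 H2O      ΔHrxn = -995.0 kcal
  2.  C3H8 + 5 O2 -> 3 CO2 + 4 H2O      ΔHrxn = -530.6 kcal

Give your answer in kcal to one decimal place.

ΔHrxn = -464.4 kcal

eq. 1 as written (C6H14 already on the reactant side): -995.0 kcal
eq. 2 reversed (reverse to put C3H8 on the product side): +530.6 kcal
ΔHrxn = (-995.0) + (+530.6) = -464.4 kcal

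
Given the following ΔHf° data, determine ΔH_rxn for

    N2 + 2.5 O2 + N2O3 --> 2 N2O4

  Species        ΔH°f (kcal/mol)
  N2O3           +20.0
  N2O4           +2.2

ΔH_rxn = -15.6 kcal/mol

ΔH°rxn = Σ nΔHf°(products) − Σ nΔHf°(reactants).
Products: 2·(+2.2) = +4.4
Reactants: 1·(+0.0) + 5/2·(+0.0) + 1·(+20.0) = +20.0
ΔH_rxn = (+4.4) − (+20.0) = -15.6 kcal/mol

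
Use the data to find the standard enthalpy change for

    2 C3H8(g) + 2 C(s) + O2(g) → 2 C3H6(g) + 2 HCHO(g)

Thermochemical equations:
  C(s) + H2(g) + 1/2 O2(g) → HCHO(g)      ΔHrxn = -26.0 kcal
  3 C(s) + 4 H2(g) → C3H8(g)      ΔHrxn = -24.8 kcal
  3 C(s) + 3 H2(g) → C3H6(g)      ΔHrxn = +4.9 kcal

ΔHrxn = 7.4 kcal

equation 1 × 2: (2)·(-26.0) = -52.0 kcal
equation 2 reversed and × 2: (-2)·(-24.8) = +49.6 kcal
equation 3 × 2: (2)·(+4.9) = +9.8 kcal
Combining the equations, ΔHrxn = (-52.0) + (+49.6) + (+9.8) = 7.4 kcal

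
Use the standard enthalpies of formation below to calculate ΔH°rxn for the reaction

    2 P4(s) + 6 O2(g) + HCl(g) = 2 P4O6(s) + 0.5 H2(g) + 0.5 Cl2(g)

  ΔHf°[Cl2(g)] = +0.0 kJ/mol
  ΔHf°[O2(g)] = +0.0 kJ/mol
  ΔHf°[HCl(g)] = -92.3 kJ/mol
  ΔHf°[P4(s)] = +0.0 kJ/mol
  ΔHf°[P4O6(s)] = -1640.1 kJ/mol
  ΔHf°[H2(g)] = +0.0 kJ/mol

ΔH°rxn = -3187.9 kJ/mol

Products: 2·(-1640.1) + 1/2·(+0.0) + 1/2·(+0.0) = -3280.2
Reactants: 2·(+0.0) + 6·(+0.0) + 1·(-92.3) = -92.3
ΔH°rxn = (-3280.2) − (-92.3) = -3187.9 kJ/mol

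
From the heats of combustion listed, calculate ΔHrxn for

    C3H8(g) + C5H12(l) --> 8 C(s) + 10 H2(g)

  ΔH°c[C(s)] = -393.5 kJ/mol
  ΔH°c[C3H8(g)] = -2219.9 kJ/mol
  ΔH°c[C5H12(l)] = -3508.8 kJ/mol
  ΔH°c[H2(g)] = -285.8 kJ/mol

Using ΔH = Σ nΔHc°(reactants) − Σ nΔHc°(products):
= [1·(-2219.9) + 1·(-3508.8)] − [8·(-393.5) + 10·(-285.8)]
= 277.3 kJ/mol

ΔHrxn = 277.3 kJ/mol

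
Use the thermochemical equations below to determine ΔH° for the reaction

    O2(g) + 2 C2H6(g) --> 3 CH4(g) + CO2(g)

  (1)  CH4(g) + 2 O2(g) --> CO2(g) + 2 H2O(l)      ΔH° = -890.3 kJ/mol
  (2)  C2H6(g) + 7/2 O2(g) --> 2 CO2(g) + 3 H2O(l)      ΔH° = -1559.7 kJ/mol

ΔH° = -448.5 kJ/mol

(1) reversed and × 3 (reverse to put CH4(g) on the product side; scale by 3 for the 3 CH4(g)): (-3)·(-890.3) = +2670.9 kJ/mol
(2) × 2 (scale by 2 for the 2 C2H6(g)): (2)·(-1559.7) = -3119.4 kJ/mol
Combining the equations, ΔH° = (-3)·(-890.3) + (2)·(-1559.7) = -448.5 kJ/mol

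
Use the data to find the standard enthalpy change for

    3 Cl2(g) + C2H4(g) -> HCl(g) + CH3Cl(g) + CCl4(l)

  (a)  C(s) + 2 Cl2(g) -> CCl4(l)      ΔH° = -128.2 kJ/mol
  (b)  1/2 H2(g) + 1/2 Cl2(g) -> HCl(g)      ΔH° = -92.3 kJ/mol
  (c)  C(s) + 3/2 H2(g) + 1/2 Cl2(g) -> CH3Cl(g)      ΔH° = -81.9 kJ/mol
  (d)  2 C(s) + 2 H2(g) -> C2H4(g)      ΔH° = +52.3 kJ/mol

ΔH° = -354.7 kJ/mol

(a) as written (CCl4(l) already on the product side): -128.2 kJ/mol
(b) as written (HCl(g) already on the product side): -92.3 kJ/mol
(c) as written (CH3Cl(g) already on the product side): -81.9 kJ/mol
(d) reversed (C2H4(g) must end up as a reactant): -52.3 kJ/mol
Since enthalpy is a state function, ΔH° = (-128.2) + (-92.3) + (-81.9) + (-52.3) = -354.7 kJ/mol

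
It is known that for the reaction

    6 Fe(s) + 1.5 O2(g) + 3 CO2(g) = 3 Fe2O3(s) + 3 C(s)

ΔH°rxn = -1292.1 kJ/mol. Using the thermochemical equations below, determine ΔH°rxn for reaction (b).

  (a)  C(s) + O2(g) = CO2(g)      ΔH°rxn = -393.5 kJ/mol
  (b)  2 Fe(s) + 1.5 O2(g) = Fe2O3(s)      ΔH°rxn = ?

ΔH°rxn = -824.2 kJ/mol

(a) reversed and × 3: (-3)·(-393.5) = +1180.5 kJ/mol
(b) × 3: contributes 3·x
-1292.1 = (+1180.5) + 3·x
x = (-1292.1 − (+1180.5)) / (3) = -824.2 kJ/mol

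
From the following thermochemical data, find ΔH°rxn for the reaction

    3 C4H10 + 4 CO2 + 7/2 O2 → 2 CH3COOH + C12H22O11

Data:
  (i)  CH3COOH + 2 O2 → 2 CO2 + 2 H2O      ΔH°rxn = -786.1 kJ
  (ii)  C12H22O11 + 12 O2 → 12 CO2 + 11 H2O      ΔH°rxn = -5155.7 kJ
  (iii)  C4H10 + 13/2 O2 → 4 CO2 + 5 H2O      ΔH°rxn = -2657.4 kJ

(i) reversed and × 2: (-2)·(-786.1) = +1572.2 kJ
(ii) reversed: +5155.7 kJ
(iii) × 3: (3)·(-2657.4) = -7972.2 kJ
ΔH°rxn = (-2)·(-786.1) + (-1)·(-5155.7) + (3)·(-2657.4) = -1244.3 kJ

ΔH°rxn = -1244.3 kJ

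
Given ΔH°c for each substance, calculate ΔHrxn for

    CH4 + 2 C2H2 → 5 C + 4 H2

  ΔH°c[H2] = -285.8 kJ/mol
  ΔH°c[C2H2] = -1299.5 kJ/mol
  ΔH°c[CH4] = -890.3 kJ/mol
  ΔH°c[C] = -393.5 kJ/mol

With combustion enthalpies, reactants minus products:
= [1·(-890.3) + 2·(-1299.5)] − [5·(-393.5) + 4·(-285.8)]
= -378.6 kJ/mol

ΔHrxn = -378.6 kJ/mol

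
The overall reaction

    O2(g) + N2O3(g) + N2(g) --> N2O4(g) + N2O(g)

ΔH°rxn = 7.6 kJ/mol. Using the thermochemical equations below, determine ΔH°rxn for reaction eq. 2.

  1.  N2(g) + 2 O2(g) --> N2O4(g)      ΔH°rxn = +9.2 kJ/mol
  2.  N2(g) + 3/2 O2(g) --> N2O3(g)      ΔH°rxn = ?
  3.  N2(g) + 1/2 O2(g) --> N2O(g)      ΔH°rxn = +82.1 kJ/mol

ΔH°rxn = 83.7 kJ/mol

eq. 1 as written: +9.2 kJ/mol
eq. 2 reversed: contributes −x
eq. 3 as written: +82.1 kJ/mol
+7.6 = (+9.2) + (+82.1) − x
x = (+7.6 − (+91.3)) / (-1) = 83.7 kJ/mol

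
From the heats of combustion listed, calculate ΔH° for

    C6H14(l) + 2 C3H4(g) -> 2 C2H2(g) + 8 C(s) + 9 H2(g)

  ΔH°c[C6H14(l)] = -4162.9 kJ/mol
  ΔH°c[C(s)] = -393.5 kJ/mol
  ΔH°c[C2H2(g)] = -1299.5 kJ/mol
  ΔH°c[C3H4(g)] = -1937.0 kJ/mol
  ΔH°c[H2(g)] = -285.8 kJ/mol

ΔH° = 282.3 kJ/mol

Using ΔH = Σ nΔHc°(reactants) − Σ nΔHc°(products):
= [1·(-4162.9) + 2·(-1937.0)] − [2·(-1299.5) + 8·(-393.5) + 9·(-285.8)]
= 282.3 kJ/mol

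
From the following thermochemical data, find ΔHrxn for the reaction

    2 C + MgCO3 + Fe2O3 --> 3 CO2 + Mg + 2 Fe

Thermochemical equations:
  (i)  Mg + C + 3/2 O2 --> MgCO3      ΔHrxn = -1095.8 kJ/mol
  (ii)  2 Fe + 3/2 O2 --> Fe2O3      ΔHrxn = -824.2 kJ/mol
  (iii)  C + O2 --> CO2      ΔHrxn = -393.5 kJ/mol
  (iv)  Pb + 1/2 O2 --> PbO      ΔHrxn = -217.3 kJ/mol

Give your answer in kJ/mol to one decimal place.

ΔHrxn = 739.5 kJ/mol

(i) reversed (reverse to put MgCO3 on the reactant side): +1095.8 kJ/mol
(ii) reversed (reverse to put Fe2O3 on the reactant side): +824.2 kJ/mol
(iii) × 3 (scale by 3 for the 3 CO2): (3)·(-393.5) = -1180.5 kJ/mol
(iv): not needed (PbO appears nowhere else).
Summing the manipulated equations, ΔHrxn = (+1095.8) + (+824.2) + (-1180.5) = 739.5 kJ/mol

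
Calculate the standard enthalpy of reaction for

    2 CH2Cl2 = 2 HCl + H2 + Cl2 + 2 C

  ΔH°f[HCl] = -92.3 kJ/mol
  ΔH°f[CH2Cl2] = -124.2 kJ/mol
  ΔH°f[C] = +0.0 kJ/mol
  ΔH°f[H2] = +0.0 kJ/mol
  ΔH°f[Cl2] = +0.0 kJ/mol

Products: 2·(-92.3) + 1·(+0.0) + 1·(+0.0) + 2·(+0.0) = -184.6
Reactants: 2·(-124.2) = -248.4
ΔH°rxn = (-184.6) − (-248.4) = 63.8 kJ/mol

ΔH°rxn = 63.8 kJ/mol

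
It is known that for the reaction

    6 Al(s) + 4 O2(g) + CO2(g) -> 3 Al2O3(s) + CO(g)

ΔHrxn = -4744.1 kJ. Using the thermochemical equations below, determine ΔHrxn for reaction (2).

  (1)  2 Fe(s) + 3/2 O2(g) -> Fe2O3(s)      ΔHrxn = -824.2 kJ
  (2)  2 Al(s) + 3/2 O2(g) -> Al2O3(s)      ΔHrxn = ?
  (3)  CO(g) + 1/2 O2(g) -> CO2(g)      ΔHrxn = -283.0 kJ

(1): not needed (Fe2O3(s) appears nowhere else).
(2) × 3 (×3 to match 3 Al2O3(s) in the target): contributes 3·x
(3) reversed (reverse to put CO(g) on the product side): +283.0 kJ
-4744.1 = (+283.0) + 3·x
x = (-4744.1 − (+283.0)) / (3) = -1675.7 kJ

ΔHrxn = -1675.7 kJ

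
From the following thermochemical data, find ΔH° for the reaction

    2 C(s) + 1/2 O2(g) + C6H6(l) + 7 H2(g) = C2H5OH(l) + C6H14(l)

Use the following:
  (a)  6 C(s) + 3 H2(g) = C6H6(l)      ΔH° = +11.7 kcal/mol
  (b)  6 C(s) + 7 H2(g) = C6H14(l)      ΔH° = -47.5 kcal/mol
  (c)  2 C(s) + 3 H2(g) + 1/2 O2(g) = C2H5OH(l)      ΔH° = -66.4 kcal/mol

ΔH° = -125.6 kcal/mol

(a) reversed (C6H6(l) must end up as a reactant): -11.7 kcal/mol
(b) as written (C6H14(l) already on the product side): -47.5 kcal/mol
(c) as written (C2H5OH(l) already on the product side): -66.4 kcal/mol
By Hess's law, ΔH° = (-11.7) + (-47.5) + (-66.4) = -125.6 kcal/mol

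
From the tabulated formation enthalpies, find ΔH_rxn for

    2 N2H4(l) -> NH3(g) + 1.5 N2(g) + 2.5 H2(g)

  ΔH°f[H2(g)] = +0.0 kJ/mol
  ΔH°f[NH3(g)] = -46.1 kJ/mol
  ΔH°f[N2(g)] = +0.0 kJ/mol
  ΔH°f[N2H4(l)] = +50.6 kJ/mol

ΔH°rxn = Σ nΔHf°(products) − Σ nΔHf°(reactants).
Products: 1·(-46.1) + 3/2·(+0.0) + 5/2·(+0.0) = -46.1
Reactants: 2·(+50.6) = +101.2
ΔH_rxn = (-46.1) − (+101.2) = -147.3 kJ/mol

ΔH_rxn = -147.3 kJ/mol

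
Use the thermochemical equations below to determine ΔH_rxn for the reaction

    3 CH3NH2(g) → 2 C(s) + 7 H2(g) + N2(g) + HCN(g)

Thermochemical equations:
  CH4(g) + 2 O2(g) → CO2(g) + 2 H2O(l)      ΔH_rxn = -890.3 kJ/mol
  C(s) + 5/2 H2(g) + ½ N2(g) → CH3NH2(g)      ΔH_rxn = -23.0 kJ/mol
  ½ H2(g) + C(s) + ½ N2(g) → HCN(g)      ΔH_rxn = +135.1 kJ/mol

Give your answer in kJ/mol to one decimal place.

equation 1: not needed.
equation 2 reversed and × 3: (-3)·(-23.0) = +69.0 kJ/mol
equation 3 as written: +135.1 kJ/mol
ΔH_rxn = (-3)·(-23.0) + (1)·(+135.1) = 204.1 kJ/mol

ΔH_rxn = 204.1 kJ/mol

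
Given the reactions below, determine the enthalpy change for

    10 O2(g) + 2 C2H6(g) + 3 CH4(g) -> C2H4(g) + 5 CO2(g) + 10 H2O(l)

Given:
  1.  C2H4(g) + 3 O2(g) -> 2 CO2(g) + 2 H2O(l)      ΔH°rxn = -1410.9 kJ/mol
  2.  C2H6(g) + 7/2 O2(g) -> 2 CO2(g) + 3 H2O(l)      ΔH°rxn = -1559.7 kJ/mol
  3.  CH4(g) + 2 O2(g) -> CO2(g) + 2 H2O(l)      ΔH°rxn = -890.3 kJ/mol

eq. 1 reversed: +1410.9 kJ/mol
eq. 2 × 2: (2)·(-1559.7) = -3119.4 kJ/mol
eq. 3 × 3: (3)·(-890.3) = -2670.9 kJ/mol
Combining the equations, ΔH°rxn = (-1)·(-1410.9) + (2)·(-1559.7) + (3)·(-890.3) = -4379.4 kJ/mol

ΔH°rxn = -4379.4 kJ/mol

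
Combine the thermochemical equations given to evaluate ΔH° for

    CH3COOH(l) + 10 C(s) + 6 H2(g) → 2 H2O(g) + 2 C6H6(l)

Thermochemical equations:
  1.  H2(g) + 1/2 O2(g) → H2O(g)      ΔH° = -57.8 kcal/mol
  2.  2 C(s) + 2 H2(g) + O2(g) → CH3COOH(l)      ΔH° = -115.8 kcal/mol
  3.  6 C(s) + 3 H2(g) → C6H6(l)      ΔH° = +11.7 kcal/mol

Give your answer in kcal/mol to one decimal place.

eq. 1 × 2: (2)·(-57.8) = -115.6 kcal/mol
eq. 2 reversed: +115.8 kcal/mol
eq. 3 × 2: (2)·(+11.7) = +23.4 kcal/mol
ΔH° = (-115.6) + (+115.8) + (+23.4) = 23.6 kcal/mol

ΔH° = 23.6 kcal/mol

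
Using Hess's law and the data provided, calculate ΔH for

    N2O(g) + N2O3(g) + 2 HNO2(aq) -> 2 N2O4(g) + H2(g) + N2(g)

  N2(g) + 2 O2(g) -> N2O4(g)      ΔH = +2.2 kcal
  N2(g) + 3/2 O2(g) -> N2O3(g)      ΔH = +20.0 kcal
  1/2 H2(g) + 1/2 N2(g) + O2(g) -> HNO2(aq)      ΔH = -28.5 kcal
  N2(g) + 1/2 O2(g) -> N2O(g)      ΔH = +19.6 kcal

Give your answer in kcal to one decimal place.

equation 1 × 2 (scale by 2 for the 2 N2O4(g)): (2)·(+2.2) = +4.4 kcal
equation 2 reversed (reverse to put N2O3(g) on the reactant side): -20.0 kcal
equation 3 reversed and × 2 (HNO2(aq) must end up as a reactant; scale by 2 for the 2 HNO2(aq)): (-2)·(-28.5) = +57.0 kcal
equation 4 reversed (N2O(g) must end up as a reactant): -19.6 kcal
Summing the manipulated equations, ΔH = (+4.4) + (-20.0) + (+57.0) + (-19.6) = 21.8 kcal

ΔH = 21.8 kcal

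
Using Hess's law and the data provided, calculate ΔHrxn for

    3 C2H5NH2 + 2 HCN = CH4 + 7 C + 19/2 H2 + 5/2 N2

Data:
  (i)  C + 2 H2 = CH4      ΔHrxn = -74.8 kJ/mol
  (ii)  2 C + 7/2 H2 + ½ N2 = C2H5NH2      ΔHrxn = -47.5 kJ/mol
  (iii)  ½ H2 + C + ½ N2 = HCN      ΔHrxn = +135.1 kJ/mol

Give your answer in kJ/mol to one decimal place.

ΔHrxn = -202.5 kJ/mol

(i) as written (CH4 already on the product side): -74.8 kJ/mol
(ii) reversed and × 3 (reverse to put C2H5NH2 on the reactant side; scale by 3 for the 3 C2H5NH2): (-3)·(-47.5) = +142.5 kJ/mol
(iii) reversed and × 2 (reverse to put HCN on the reactant side; ×2 to match 2 HCN in the target): (-2)·(+135.1) = -270.2 kJ/mol
Summing the manipulated equations, ΔHrxn = (-74.8) + (+142.5) + (-270.2) = -202.5 kJ/mol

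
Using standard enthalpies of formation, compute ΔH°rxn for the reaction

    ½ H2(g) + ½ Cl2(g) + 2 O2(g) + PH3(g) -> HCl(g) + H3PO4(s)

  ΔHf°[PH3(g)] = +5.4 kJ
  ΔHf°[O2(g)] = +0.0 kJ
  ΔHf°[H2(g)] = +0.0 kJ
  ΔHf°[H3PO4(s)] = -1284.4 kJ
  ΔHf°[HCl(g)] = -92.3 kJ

ΔH°rxn = -1382.1 kJ

ΔH°rxn = Σ nΔHf°(products) − Σ nΔHf°(reactants).
Products: 1·(-92.3) + 1·(-1284.4) = -1376.7
Reactants: 1/2·(+0.0) + 1/2·(+0.0) + 2·(+0.0) + 1·(+5.4) = +5.4
ΔH°rxn = (-1376.7) − (+5.4) = -1382.1 kJ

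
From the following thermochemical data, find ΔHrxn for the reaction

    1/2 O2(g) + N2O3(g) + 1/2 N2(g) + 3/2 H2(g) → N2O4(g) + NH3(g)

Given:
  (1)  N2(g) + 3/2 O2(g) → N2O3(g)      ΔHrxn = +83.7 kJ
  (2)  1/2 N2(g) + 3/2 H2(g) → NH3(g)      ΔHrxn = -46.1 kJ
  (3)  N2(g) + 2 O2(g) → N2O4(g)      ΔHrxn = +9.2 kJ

ΔHrxn = -120.6 kJ

(1) reversed: -83.7 kJ
(2) as written: -46.1 kJ
(3) as written: +9.2 kJ
ΔHrxn = (-1)·(+83.7) + (1)·(-46.1) + (1)·(+9.2) = -120.6 kJ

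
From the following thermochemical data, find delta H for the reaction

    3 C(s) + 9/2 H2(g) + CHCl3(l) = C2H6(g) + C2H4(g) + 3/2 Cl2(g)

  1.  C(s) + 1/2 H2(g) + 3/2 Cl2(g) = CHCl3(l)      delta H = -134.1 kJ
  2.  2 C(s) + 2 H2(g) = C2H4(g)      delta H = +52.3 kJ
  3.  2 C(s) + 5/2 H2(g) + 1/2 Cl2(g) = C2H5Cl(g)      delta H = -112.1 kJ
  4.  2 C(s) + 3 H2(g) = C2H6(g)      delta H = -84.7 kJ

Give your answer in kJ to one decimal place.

delta H = 101.7 kJ

eq. 1 reversed: +134.1 kJ
eq. 2 as written: +52.3 kJ
eq. 3: not needed.
eq. 4 as written: -84.7 kJ
Combining the equations, delta H = (-1)·(-134.1) + (1)·(+52.3) + (1)·(-84.7) = 101.7 kJ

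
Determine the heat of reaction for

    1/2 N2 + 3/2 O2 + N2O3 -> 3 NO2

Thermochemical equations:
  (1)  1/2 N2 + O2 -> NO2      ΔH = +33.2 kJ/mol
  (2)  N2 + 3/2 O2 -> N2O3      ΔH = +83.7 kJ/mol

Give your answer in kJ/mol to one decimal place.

ΔH = 15.9 kJ/mol

(1) × 3 (×3 to match 3 NO2 in the target): (3)·(+33.2) = +99.6 kJ/mol
(2) reversed (N2O3 must end up as a reactant): -83.7 kJ/mol
Combining the equations, ΔH = (+99.6) + (-83.7) = 15.9 kJ/mol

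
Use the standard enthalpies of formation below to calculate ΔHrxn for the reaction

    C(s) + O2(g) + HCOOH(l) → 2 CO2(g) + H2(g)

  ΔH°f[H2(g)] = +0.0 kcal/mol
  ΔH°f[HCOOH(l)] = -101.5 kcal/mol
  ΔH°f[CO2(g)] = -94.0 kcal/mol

ΔH°rxn = Σ nΔHf°(products) − Σ nΔHf°(reactants).
Products: 2·(-94.0) + 1·(+0.0) = -188.0
Reactants: 1·(+0.0) + 1·(+0.0) + 1·(-101.5) = -101.5
ΔHrxn = (-188.0) − (-101.5) = -86.5 kcal/mol

ΔHrxn = -86.5 kcal/mol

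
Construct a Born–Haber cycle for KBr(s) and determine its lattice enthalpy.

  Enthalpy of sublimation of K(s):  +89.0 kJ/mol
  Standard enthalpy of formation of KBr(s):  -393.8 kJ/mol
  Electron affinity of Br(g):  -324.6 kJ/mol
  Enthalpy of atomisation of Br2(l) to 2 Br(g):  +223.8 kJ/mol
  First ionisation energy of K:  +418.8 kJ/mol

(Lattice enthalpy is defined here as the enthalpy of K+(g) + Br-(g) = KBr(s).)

U = -688.9 kJ/mol

ΔHf° = 1·ΔHsub + 1·(ΣIE) + 1/2·D(Br2) + 1·EA + U
-393.8 = 1·(+89.0) + 1·(+418.8) + 1/2·(+223.8) + 1·(-324.6) + U
U = -393.8 − (+295.1) = -688.9 kJ/mol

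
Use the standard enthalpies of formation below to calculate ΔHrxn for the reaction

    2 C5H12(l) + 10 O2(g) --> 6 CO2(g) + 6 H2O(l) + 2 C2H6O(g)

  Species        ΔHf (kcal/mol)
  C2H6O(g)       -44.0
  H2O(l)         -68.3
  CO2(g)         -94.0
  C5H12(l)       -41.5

Products: 6·(-94.0) + 6·(-68.3) + 2·(-44.0) = -1061.8
Reactants: 2·(-41.5) + 10·(+0.0) = -83.0
ΔHrxn = (-1061.8) − (-83.0) = -978.8 kcal/mol

ΔHrxn = -978.8 kcal/mol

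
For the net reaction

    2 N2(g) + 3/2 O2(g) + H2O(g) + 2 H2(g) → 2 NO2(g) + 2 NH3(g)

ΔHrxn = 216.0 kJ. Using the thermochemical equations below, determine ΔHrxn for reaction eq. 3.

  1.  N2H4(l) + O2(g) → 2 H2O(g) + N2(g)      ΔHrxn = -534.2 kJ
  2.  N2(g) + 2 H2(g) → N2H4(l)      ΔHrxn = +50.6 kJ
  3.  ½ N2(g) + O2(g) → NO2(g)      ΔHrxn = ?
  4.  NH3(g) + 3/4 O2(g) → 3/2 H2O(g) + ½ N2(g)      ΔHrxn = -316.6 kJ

eq. 1 as written: -534.2 kJ
eq. 2 as written (H2(g) already on the reactant side): +50.6 kJ
eq. 3 × 2 (scale by 2 for the 2 NO2(g)): contributes 2·x
eq. 4 reversed and × 2 (reverse to put NH3(g) on the product side; scale by 2 for the 2 NH3(g)): (-2)·(-316.6) = +633.2 kJ
+216.0 = (-534.2) + (+50.6) + (+633.2) + 2·x
x = (+216.0 − (+149.6)) / (2) = 33.2 kJ

ΔHrxn = 33.2 kJ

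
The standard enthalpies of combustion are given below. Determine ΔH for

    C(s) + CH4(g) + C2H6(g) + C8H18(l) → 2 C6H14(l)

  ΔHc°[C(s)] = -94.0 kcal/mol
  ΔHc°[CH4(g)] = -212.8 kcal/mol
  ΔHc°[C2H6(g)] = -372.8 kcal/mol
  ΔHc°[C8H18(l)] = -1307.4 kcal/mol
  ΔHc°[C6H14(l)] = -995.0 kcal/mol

ΔH = 3.0 kcal/mol

Using ΔH = Σ nΔHc°(reactants) − Σ nΔHc°(products):
= [1·(-94.0) + 1·(-212.8) + 1·(-372.8) + 1·(-1307.4)] − [2·(-995.0)]
= 3.0 kcal/mol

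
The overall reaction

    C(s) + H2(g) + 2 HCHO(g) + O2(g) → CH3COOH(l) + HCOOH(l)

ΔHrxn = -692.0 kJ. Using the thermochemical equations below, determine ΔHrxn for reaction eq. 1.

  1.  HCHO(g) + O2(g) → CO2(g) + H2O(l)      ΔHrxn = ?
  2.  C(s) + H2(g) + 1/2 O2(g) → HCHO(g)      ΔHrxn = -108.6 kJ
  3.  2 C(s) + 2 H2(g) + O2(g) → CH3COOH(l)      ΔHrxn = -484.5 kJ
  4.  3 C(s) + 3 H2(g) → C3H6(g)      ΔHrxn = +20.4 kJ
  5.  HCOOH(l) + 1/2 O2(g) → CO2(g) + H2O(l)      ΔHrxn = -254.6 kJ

eq. 1 as written: contributes x
eq. 2 reversed: +108.6 kJ
eq. 3 as written (CH3COOH(l) already on the product side): -484.5 kJ
eq. 4: not needed (C3H6(g) appears nowhere else).
eq. 5 reversed (HCOOH(l) must end up as a product): +254.6 kJ
-692.0 = (+108.6) + (-484.5) + (+254.6) + x
x = (-692.0 − (-121.3)) / (1) = -570.7 kJ

ΔHrxn = -570.7 kJ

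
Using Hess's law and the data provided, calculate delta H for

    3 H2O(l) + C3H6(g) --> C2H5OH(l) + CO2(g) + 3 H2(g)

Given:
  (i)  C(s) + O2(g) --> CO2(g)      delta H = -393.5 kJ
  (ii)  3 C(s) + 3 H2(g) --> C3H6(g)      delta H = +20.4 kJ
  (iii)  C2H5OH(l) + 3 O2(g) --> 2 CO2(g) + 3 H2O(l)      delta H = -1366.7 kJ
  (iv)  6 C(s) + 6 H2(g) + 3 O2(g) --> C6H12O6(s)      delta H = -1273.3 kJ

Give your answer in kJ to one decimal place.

delta H = 165.8 kJ

(i) × 3: (3)·(-393.5) = -1180.5 kJ
(ii) reversed: -20.4 kJ
(iii) reversed: +1366.7 kJ
(iv): not needed.
Summing the manipulated equations, delta H = (-1180.5) + (-20.4) + (+1366.7) = 165.8 kJ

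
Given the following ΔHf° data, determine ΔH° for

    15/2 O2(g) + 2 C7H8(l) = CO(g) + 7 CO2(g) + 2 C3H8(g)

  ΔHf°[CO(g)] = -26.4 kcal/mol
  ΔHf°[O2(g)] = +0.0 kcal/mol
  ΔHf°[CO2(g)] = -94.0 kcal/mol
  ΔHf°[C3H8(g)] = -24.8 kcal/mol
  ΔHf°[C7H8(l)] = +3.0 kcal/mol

ΔH°rxn = Σ nΔHf°(products) − Σ nΔHf°(reactants).
Products: 1·(-26.4) + 7·(-94.0) + 2·(-24.8) = -734.0
Reactants: 15/2·(+0.0) + 2·(+3.0) = +6.0
ΔH° = (-734.0) − (+6.0) = -740.0 kcal/mol

ΔH° = -740.0 kcal/mol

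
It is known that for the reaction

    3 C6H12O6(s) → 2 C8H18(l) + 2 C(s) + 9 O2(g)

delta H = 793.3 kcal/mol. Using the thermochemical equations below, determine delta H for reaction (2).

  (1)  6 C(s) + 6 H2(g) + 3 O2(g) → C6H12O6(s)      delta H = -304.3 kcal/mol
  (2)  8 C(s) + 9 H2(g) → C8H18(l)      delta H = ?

delta H = -59.8 kcal/mol

(1) reversed and × 3 (reverse to put C6H12O6(s) on the reactant side; ×3 to match 3 C6H12O6(s) in the target): (-3)·(-304.3) = +912.9 kcal/mol
(2) × 2 (×2 to match 2 C8H18(l) in the target): contributes 2·x
+793.3 = (+912.9) + 2·x
x = (+793.3 − (+912.9)) / (2) = -59.8 kcal/mol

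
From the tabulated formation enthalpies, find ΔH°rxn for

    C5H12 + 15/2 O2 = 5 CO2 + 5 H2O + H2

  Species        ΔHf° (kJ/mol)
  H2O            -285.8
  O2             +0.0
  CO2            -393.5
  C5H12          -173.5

Products: 5·(-393.5) + 5·(-285.8) + 1·(+0.0) = -3396.5
Reactants: 1·(-173.5) + 15/2·(+0.0) = -173.5
ΔH°rxn = (-3396.5) − (-173.5) = -3223.0 kJ/mol

ΔH°rxn = -3223.0 kJ/mol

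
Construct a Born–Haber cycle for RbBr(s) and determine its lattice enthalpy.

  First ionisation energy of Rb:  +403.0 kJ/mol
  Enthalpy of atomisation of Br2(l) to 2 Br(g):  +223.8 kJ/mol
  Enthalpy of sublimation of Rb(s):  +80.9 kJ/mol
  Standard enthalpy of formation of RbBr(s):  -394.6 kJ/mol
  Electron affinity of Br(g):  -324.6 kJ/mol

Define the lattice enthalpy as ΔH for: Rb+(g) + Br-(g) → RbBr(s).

ΔHf° = 1·ΔHsub + 1·(ΣIE) + 1/2·D(Br2) + 1·EA + U
-394.6 = 1·(+80.9) + 1·(+403.0) + 1/2·(+223.8) + 1·(-324.6) + U
U = -394.6 − (+271.2) = -665.8 kJ/mol

U = -665.8 kJ/mol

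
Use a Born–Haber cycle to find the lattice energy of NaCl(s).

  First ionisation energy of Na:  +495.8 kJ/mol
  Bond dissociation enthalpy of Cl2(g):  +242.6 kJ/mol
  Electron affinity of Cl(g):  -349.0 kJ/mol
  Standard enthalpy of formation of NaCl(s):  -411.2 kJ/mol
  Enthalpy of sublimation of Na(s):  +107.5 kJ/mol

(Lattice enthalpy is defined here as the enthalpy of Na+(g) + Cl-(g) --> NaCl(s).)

ΔHf° = 1·ΔHsub + 1·(ΣIE) + 1/2·D(Cl2) + 1·EA + U
-411.2 = 1·(+107.5) + 1·(+495.8) + 1/2·(+242.6) + 1·(-349.0) + U
U = -411.2 − (+375.6) = -786.8 kJ/mol

U = -786.8 kJ/mol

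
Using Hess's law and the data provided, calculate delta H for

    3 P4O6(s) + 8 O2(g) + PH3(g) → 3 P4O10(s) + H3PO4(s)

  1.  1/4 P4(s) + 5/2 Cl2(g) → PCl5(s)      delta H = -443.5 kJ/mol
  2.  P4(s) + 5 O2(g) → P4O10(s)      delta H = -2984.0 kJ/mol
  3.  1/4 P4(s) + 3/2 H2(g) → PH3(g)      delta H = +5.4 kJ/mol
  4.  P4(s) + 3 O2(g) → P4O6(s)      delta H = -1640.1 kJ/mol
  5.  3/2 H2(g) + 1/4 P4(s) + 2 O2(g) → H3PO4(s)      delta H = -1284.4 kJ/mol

delta H = -5321.5 kJ/mol

eq. 1: not needed.
eq. 2 × 3: (3)·(-2984.0) = -8952.0 kJ/mol
eq. 3 reversed: -5.4 kJ/mol
eq. 4 reversed and × 3: (-3)·(-1640.1) = +4920.3 kJ/mol
eq. 5 as written: -1284.4 kJ/mol
By Hess's law, delta H = (3)·(-2984.0) + (-1)·(+5.4) + (-3)·(-1640.1) + (1)·(-1284.4) = -5321.5 kJ/mol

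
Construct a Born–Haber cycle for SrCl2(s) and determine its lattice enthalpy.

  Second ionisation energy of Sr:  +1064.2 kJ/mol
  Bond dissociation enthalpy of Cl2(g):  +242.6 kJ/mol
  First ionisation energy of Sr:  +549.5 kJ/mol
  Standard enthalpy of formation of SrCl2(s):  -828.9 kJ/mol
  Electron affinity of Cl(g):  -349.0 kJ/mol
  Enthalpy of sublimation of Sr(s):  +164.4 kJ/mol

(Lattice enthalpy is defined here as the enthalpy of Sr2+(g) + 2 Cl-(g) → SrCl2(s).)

ΔHf° = 1·ΔHsub + 1·(ΣIE) + 1·D(Cl2) + 2·EA + U
-828.9 = 1·(+164.4) + 1·(+1613.7) + 1·(+242.6) + 2·(-349.0) + U
U = -828.9 − (+1322.7) = -2151.6 kJ/mol

U = -2151.6 kJ/mol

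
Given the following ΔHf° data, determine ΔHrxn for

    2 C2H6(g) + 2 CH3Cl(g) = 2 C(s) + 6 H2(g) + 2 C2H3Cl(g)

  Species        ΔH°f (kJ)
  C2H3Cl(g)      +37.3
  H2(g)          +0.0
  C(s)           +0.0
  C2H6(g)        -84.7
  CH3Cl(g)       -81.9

ΔHrxn = 407.8 kJ

ΔH°rxn = Σ nΔHf°(products) − Σ nΔHf°(reactants).
Products: 2·(+0.0) + 6·(+0.0) + 2·(+37.3) = +74.6
Reactants: 2·(-84.7) + 2·(-81.9) = -333.2
ΔHrxn = (+74.6) − (-333.2) = 407.8 kJ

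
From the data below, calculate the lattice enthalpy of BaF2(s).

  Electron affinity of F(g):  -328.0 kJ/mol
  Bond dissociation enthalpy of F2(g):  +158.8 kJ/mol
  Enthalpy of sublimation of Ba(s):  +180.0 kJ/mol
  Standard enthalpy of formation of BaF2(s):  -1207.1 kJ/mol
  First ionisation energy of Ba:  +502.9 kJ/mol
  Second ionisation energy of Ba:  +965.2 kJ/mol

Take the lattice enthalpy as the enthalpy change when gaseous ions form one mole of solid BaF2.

ΔHf° = 1·ΔHsub + 1·(ΣIE) + 1·D(F2) + 2·EA + U
-1207.1 = 1·(+180.0) + 1·(+1468.1) + 1·(+158.8) + 2·(-328.0) + U
U = -1207.1 − (+1150.9) = -2358.0 kJ/mol

U = -2358.0 kJ/mol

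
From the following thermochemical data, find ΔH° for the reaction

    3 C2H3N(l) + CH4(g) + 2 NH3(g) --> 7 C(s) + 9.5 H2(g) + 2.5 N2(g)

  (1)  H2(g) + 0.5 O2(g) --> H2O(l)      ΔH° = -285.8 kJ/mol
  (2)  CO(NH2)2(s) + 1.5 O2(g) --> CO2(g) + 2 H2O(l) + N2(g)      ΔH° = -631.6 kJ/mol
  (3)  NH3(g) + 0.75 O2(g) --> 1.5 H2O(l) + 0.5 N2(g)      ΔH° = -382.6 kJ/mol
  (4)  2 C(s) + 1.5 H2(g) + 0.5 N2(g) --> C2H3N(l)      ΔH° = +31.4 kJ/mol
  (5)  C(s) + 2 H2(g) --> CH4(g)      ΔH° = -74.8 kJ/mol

(1) reversed and × 3: (-3)·(-285.8) = +857.4 kJ/mol
(2): not needed.
(3) × 2: (2)·(-382.6) = -765.2 kJ/mol
(4) reversed and × 3: (-3)·(+31.4) = -94.2 kJ/mol
(5) reversed: +74.8 kJ/mol
By Hess's law, ΔH° = (-3)·(-285.8) + (2)·(-382.6) + (-3)·(+31.4) + (-1)·(-74.8) = 72.8 kJ/mol

ΔH° = 72.8 kJ/mol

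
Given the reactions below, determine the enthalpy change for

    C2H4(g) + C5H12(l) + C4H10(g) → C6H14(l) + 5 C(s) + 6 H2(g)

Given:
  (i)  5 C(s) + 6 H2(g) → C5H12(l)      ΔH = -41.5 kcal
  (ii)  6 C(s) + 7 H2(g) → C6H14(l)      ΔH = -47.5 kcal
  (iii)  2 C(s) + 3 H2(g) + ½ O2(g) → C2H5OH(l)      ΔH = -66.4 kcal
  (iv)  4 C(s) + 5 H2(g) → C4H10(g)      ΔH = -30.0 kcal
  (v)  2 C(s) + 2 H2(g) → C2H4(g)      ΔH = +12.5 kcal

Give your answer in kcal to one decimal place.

ΔH = 11.5 kcal

(i) reversed (C5H12(l) must end up as a reactant): +41.5 kcal
(ii) as written (C6H14(l) already on the product side): -47.5 kcal
(iii): not needed (C2H5OH(l) appears nowhere else).
(iv) reversed (reverse to put C4H10(g) on the reactant side): +30.0 kcal
(v) reversed (reverse to put C2H4(g) on the reactant side): -12.5 kcal
ΔH = (-1)·(-41.5) + (1)·(-47.5) + (-1)·(-30.0) + (-1)·(+12.5) = 11.5 kcal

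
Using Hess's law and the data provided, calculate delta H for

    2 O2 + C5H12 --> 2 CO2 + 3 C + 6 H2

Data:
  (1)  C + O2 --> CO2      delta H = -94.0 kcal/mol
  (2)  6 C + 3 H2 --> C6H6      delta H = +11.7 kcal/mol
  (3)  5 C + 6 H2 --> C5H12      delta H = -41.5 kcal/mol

(1) × 2 (scale by 2 for the 2 CO2): (2)·(-94.0) = -188.0 kcal/mol
(2): not needed (C6H6 appears nowhere else).
(3) reversed (C5H12 must end up as a reactant): +41.5 kcal/mol
By Hess's law, delta H = (2)·(-94.0) + (-1)·(-41.5) = -146.5 kcal/mol

delta H = -146.5 kcal/mol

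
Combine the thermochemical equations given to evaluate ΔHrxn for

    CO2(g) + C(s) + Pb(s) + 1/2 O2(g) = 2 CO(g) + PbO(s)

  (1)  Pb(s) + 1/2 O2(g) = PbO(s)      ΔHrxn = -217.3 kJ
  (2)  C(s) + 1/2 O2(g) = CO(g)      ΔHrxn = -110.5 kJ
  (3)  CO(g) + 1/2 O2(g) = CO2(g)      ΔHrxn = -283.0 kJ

ΔHrxn = -44.8 kJ

(1) as written (PbO(s) already on the product side): -217.3 kJ
(2) as written (C(s) already on the reactant side): -110.5 kJ
(3) reversed (CO2(g) must end up as a reactant): +283.0 kJ
ΔHrxn = (1)·(-217.3) + (1)·(-110.5) + (-1)·(-283.0) = -44.8 kJ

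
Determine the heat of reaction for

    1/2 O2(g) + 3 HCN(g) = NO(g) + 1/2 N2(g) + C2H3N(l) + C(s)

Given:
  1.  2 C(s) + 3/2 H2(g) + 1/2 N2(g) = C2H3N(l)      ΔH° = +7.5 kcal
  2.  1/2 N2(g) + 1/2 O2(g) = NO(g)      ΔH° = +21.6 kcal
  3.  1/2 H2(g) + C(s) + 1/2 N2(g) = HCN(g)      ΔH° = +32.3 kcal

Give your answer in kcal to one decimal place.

ΔH° = -67.8 kcal

eq. 1 as written: +7.5 kcal
eq. 2 as written: +21.6 kcal
eq. 3 reversed and × 3: (-3)·(+32.3) = -96.9 kcal
Combining the equations, ΔH° = (+7.5) + (+21.6) + (-96.9) = -67.8 kcal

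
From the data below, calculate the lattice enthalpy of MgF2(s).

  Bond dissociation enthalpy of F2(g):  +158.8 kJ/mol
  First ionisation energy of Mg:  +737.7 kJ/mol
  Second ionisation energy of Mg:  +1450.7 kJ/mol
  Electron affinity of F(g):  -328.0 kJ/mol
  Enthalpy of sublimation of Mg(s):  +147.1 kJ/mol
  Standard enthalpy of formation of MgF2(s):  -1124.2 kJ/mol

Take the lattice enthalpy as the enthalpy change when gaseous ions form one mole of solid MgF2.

U = -2962.5 kJ/mol

ΔHf° = 1·ΔHsub + 1·(ΣIE) + 1·D(F2) + 2·EA + U
-1124.2 = 1·(+147.1) + 1·(+2188.4) + 1·(+158.8) + 2·(-328.0) + U
U = -1124.2 − (+1838.3) = -2962.5 kJ/mol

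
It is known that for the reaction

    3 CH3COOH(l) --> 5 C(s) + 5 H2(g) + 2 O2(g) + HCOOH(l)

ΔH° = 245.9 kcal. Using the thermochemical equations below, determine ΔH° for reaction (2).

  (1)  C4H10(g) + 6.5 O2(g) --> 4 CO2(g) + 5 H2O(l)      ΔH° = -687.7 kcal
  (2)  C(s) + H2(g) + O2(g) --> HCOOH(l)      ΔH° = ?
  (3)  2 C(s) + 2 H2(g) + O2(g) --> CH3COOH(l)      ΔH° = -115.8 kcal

(1): not needed (CO2(g) appears nowhere else).
(2) as written (HCOOH(l) already on the product side): contributes x
(3) reversed and × 3 (CH3COOH(l) must end up as a reactant; scale by 3 for the 3 CH3COOH(l)): (-3)·(-115.8) = +347.4 kcal
+245.9 = (+347.4) + x
x = (+245.9 − (+347.4)) / (1) = -101.5 kcal

ΔH° = -101.5 kcal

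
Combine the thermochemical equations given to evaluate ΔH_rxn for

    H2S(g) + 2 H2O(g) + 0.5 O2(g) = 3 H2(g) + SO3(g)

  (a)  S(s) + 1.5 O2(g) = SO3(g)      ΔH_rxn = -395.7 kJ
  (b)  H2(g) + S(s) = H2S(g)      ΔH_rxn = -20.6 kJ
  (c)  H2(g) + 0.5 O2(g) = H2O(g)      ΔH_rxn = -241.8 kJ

(a) as written (SO3(g) already on the product side): -395.7 kJ
(b) reversed (reverse to put H2S(g) on the reactant side): +20.6 kJ
(c) reversed and × 2 (reverse to put H2O(g) on the reactant side; ×2 to match 2 H2O(g) in the target): (-2)·(-241.8) = +483.6 kJ
By Hess's law, ΔH_rxn = (-395.7) + (+20.6) + (+483.6) = 108.5 kJ

ΔH_rxn = 108.5 kJ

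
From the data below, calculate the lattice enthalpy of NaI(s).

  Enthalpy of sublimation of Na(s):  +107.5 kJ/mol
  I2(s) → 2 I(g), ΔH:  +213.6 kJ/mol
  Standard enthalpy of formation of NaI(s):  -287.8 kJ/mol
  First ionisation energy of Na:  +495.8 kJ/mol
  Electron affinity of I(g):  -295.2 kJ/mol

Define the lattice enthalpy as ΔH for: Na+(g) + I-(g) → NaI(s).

U = -702.7 kJ/mol

ΔHf° = 1·ΔHsub + 1·(ΣIE) + 1/2·D(I2) + 1·EA + U
-287.8 = 1·(+107.5) + 1·(+495.8) + 1/2·(+213.6) + 1·(-295.2) + U
U = -287.8 − (+414.9) = -702.7 kJ/mol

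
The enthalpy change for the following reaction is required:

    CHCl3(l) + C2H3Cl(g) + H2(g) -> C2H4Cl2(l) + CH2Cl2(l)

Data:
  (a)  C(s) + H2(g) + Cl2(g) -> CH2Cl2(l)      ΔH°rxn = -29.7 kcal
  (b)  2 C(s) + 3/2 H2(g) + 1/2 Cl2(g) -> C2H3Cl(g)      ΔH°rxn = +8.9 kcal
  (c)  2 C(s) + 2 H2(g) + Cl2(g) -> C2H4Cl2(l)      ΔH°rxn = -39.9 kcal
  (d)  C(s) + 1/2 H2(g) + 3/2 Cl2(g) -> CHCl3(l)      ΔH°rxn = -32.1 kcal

(a) as written (CH2Cl2(l) already on the product side): -29.7 kcal
(b) reversed (reverse to put C2H3Cl(g) on the reactant side): -8.9 kcal
(c) as written (C2H4Cl2(l) already on the product side): -39.9 kcal
(d) reversed (reverse to put CHCl3(l) on the reactant side): +32.1 kcal
ΔH°rxn = (-29.7) + (-8.9) + (-39.9) + (+32.1) = -46.4 kcal

ΔH°rxn = -46.4 kcal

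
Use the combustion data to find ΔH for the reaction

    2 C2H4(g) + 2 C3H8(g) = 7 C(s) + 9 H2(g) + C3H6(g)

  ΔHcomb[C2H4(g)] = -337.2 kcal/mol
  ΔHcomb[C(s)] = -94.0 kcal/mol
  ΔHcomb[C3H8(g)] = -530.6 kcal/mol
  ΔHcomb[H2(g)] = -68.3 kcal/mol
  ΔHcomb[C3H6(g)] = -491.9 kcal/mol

With combustion enthalpies, reactants minus products:
= [2·(-337.2) + 2·(-530.6)] − [7·(-94.0) + 9·(-68.3) + 1·(-491.9)]
= 29.0 kcal/mol

ΔH = 29.0 kcal/mol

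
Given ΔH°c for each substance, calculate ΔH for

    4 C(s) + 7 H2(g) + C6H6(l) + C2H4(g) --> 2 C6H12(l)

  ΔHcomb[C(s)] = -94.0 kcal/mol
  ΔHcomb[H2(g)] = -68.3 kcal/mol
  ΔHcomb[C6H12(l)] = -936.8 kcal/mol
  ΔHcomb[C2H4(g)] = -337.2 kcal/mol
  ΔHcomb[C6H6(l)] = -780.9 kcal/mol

ΔH = -98.6 kcal/mol

With combustion enthalpies, reactants minus products:
= [4·(-94.0) + 7·(-68.3) + 1·(-780.9) + 1·(-337.2)] − [2·(-936.8)]
= -98.6 kcal/mol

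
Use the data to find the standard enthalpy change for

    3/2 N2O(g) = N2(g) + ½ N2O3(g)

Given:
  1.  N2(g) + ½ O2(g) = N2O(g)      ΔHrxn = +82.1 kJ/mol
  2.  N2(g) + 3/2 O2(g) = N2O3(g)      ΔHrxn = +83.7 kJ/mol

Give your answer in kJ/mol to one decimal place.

ΔHrxn = -81.3 kJ/mol

eq. 1 reversed and × 3/2: (-3/2)·(+82.1) = -123.15 kJ/mol
eq. 2 × 1/2: (1/2)·(+83.7) = +41.85 kJ/mol
By Hess's law, ΔHrxn = (-123.15) + (+41.85) = -81.3 kJ/mol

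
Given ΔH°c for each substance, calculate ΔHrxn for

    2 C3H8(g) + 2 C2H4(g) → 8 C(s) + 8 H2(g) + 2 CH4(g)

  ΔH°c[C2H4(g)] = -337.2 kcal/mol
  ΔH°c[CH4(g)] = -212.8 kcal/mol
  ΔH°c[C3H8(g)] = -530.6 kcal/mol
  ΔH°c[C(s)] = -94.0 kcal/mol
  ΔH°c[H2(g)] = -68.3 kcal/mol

ΔHrxn = -11.6 kcal/mol

Using ΔH = Σ nΔHc°(reactants) − Σ nΔHc°(products):
= [2·(-530.6) + 2·(-337.2)] − [8·(-94.0) + 8·(-68.3) + 2·(-212.8)]
= -11.6 kcal/mol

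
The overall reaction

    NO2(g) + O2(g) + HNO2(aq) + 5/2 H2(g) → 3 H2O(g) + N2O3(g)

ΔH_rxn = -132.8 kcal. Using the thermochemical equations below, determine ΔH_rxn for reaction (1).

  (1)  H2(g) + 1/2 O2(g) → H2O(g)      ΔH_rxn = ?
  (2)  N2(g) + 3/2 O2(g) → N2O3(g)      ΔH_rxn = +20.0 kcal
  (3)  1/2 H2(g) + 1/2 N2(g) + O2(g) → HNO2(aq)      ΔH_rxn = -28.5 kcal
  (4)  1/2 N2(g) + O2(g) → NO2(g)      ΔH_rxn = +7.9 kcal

ΔH_rxn = -57.8 kcal

(1) × 3 (scale by 3 for the 3 H2O(g)): contributes 3·x
(2) as written (N2O3(g) already on the product side): +20.0 kcal
(3) reversed (HNO2(aq) must end up as a reactant): +28.5 kcal
(4) reversed (reverse to put NO2(g) on the reactant side): -7.9 kcal
-132.8 = (+20.0) + (+28.5) + (-7.9) + 3·x
x = (-132.8 − (+40.6)) / (3) = -57.8 kcal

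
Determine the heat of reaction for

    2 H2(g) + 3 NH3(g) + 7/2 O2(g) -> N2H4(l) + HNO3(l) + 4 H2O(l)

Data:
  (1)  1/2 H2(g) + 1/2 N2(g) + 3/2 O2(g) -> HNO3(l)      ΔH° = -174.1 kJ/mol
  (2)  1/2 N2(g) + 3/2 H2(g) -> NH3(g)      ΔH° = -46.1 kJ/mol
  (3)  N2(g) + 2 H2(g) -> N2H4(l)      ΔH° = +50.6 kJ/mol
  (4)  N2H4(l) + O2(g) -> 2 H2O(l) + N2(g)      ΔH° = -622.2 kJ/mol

ΔH° = -1128.4 kJ/mol

(1) as written: -174.1 kJ/mol
(2) reversed and × 3: (-3)·(-46.1) = +138.3 kJ/mol
(3) × 3: (3)·(+50.6) = +151.8 kJ/mol
(4) × 2: (2)·(-622.2) = -1244.4 kJ/mol
Combining the equations, ΔH° = (-174.1) + (+138.3) + (+151.8) + (-1244.4) = -1128.4 kJ/mol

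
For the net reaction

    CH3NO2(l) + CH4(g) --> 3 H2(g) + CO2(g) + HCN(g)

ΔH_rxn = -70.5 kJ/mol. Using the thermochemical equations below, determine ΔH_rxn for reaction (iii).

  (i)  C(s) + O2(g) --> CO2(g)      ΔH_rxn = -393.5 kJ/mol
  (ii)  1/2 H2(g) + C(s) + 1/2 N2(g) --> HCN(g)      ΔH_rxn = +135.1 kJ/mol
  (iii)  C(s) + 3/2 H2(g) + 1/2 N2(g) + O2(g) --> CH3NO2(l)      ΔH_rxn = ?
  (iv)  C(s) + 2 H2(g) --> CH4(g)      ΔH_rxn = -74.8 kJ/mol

(i) as written (CO2(g) already on the product side): -393.5 kJ/mol
(ii) as written (HCN(g) already on the product side): +135.1 kJ/mol
(iii) reversed (reverse to put CH3NO2(l) on the reactant side): contributes −x
(iv) reversed (reverse to put CH4(g) on the reactant side): +74.8 kJ/mol
-70.5 = (-393.5) + (+135.1) + (+74.8) − x
x = (-70.5 − (-183.6)) / (-1) = -113.1 kJ/mol

ΔH_rxn = -113.1 kJ/mol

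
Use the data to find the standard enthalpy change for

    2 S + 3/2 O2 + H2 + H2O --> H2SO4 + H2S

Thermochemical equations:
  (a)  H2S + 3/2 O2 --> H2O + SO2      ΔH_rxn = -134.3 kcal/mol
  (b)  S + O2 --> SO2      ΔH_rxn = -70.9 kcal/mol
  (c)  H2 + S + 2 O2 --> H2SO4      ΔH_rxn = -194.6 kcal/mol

ΔH_rxn = -131.2 kcal/mol

(a) reversed: +134.3 kcal/mol
(b) as written: -70.9 kcal/mol
(c) as written: -194.6 kcal/mol
ΔH_rxn = (+134.3) + (-70.9) + (-194.6) = -131.2 kcal/mol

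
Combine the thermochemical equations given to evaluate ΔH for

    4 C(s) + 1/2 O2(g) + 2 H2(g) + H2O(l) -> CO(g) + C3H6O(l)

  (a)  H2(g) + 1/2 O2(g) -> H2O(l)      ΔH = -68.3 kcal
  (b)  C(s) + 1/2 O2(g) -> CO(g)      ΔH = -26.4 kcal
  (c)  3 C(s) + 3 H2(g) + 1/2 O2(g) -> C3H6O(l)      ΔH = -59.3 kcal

(a) reversed: +68.3 kcal
(b) as written: -26.4 kcal
(c) as written: -59.3 kcal
By Hess's law, ΔH = (-1)·(-68.3) + (1)·(-26.4) + (1)·(-59.3) = -17.4 kcal

ΔH = -17.4 kcal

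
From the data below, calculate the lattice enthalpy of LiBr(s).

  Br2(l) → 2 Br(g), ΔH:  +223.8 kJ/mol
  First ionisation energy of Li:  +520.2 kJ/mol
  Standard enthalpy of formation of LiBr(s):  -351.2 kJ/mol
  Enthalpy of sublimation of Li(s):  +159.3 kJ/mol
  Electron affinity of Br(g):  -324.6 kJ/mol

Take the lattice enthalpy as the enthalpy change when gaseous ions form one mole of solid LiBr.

ΔHf° = 1·ΔHsub + 1·(ΣIE) + 1/2·D(Br2) + 1·EA + U
-351.2 = 1·(+159.3) + 1·(+520.2) + 1/2·(+223.8) + 1·(-324.6) + U
U = -351.2 − (+466.8) = -818.0 kJ/mol

U = -818.0 kJ/mol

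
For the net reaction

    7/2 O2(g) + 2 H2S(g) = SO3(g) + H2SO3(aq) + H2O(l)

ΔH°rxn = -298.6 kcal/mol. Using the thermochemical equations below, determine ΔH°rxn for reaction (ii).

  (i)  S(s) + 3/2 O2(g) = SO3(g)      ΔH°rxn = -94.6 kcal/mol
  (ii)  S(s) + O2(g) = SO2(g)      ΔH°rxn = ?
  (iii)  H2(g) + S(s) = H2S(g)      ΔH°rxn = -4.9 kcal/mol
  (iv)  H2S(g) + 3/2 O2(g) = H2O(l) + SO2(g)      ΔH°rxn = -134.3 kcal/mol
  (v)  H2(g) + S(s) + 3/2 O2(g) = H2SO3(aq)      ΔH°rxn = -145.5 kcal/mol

ΔH°rxn = -70.9 kcal/mol

(i) as written (SO3(g) already on the product side): -94.6 kcal/mol
(ii) reversed: contributes −x
(iii) reversed: +4.9 kcal/mol
(iv) as written (H2O(l) already on the product side): -134.3 kcal/mol
(v) as written (H2SO3(aq) already on the product side): -145.5 kcal/mol
-298.6 = (-94.6) + (+4.9) + (-134.3) + (-145.5) − x
x = (-298.6 − (-369.5)) / (-1) = -70.9 kcal/mol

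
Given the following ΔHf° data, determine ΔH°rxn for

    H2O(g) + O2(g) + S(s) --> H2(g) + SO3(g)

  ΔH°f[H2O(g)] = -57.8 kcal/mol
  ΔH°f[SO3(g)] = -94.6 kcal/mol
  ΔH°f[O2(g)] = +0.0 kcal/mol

Products: 1·(+0.0) + 1·(-94.6) = -94.6
Reactants: 1·(-57.8) + 1·(+0.0) + 1·(+0.0) = -57.8
ΔH°rxn = (-94.6) − (-57.8) = -36.8 kcal/mol

ΔH°rxn = -36.8 kcal/mol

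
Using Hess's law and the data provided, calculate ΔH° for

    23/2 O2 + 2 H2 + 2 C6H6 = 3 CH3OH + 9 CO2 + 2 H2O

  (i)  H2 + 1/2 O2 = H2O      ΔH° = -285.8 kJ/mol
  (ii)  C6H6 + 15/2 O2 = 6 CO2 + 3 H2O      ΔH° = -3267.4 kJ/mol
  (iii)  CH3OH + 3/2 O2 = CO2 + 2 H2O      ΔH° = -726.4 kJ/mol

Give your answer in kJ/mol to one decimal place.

ΔH° = -4927.2 kJ/mol

(i) × 2: (2)·(-285.8) = -571.6 kJ/mol
(ii) × 2: (2)·(-3267.4) = -6534.8 kJ/mol
(iii) reversed and × 3: (-3)·(-726.4) = +2179.2 kJ/mol
Since enthalpy is a state function, ΔH° = (2)·(-285.8) + (2)·(-3267.4) + (-3)·(-726.4) = -4927.2 kJ/mol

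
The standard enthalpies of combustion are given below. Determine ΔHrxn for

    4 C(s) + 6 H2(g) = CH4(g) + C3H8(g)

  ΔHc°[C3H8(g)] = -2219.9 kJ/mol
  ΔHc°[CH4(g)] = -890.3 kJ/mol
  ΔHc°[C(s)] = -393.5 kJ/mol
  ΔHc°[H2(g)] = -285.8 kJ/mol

Using ΔH = Σ nΔHc°(reactants) − Σ nΔHc°(products):
= [4·(-393.5) + 6·(-285.8)] − [1·(-890.3) + 1·(-2219.9)]
= -178.6 kJ/mol

ΔHrxn = -178.6 kJ/mol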